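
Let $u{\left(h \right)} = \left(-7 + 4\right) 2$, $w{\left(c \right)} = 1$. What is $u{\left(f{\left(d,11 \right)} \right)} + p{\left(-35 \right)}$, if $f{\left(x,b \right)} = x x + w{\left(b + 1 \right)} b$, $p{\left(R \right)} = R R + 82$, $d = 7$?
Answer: $1301$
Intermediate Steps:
$p{\left(R \right)} = 82 + R^{2}$ ($p{\left(R \right)} = R^{2} + 82 = 82 + R^{2}$)
$f{\left(x,b \right)} = b + x^{2}$ ($f{\left(x,b \right)} = x x + 1 b = x^{2} + b = b + x^{2}$)
$u{\left(h \right)} = -6$ ($u{\left(h \right)} = \left(-3\right) 2 = -6$)
$u{\left(f{\left(d,11 \right)} \right)} + p{\left(-35 \right)} = -6 + \left(82 + \left(-35\right)^{2}\right) = -6 + \left(82 + 1225\right) = -6 + 1307 = 1301$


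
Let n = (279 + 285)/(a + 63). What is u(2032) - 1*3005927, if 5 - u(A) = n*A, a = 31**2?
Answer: -48112659/16 ≈ -3.0070e+6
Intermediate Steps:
a = 961
n = 141/256 (n = (279 + 285)/(961 + 63) = 564/1024 = 564*(1/1024) = 141/256 ≈ 0.55078)
u(A) = 5 - 141*A/256
u(2032) - 1*3005927 = (5 - 141/256*2032) - 1*3005927 = (5 - 17907/16) - 3005927 = -17827/16 - 3005927 = -48112659/16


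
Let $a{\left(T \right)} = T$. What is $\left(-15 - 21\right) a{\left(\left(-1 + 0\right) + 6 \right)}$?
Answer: $-180$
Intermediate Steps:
$\left(-15 - 21\right) a{\left(\left(-1 + 0\right) + 6 \right)} = \left(-15 - 21\right) \left(\left(-1 + 0\right) + 6\right) = - 36 \left(-1 + 6\right) = \left(-36\right) 5 = -180$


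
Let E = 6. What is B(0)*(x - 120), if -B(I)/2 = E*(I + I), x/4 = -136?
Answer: 0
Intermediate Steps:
x = -544 (x = 4*(-136) = -544)
B(I) = -24*I (B(I) = -12*(I + I) = -12*2*I = -24*I)
B(0)*(x - 120) = (-24*0)*(-544 - 120) = 0*(-664) = 0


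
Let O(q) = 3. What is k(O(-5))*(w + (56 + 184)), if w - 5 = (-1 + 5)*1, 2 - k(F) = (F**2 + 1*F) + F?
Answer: -3237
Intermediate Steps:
k(F) = 2 - F**2 - 2*F (k(F) = 2 - ((F**2 + 1*F) + F) = 2 - ((F**2 + F) + F) = 2 - ((F + F**2) + F) = 2 - (F**2 + 2*F) = 2 + (-F**2 - 2*F) = 2 - F**2 - 2*F)
w = 9 (w = 5 + (-1 + 5)*1 = 5 + 4*1 = 5 + 4 = 9)
k(O(-5))*(w + (56 + 184)) = (2 - 1*3**2 - 2*3)*(9 + (56 + 184)) = (2 - 1*9 - 6)*(9 + 240) = (2 - 9 - 6)*249 = -13*249 = -3237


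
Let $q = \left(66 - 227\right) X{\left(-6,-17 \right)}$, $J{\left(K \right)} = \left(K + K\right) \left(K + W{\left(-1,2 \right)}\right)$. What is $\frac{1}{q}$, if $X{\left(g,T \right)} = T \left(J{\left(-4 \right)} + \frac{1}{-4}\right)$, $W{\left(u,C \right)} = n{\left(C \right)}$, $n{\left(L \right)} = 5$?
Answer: $- \frac{4}{90321} \approx -4.4286 \cdot 10^{-5}$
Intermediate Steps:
$W{\left(u,C \right)} = 5$
$J{\left(K \right)} = 2 K \left(5 + K\right)$ ($J{\left(K \right)} = \left(K + K\right) \left(K + 5\right) = 2 K \left(5 + K\right)$)
$X{\left(g,T \right)} = - \frac{33 T}{4}$ ($X{\left(g,T \right)} = T \left(2 \left(-4\right) \left(5 - 4\right) + \frac{1}{-4}\right) = T \left(2 \left(-4\right) 1 - \frac{1}{4}\right) = T \left(-8 - \frac{1}{4}\right) = T \left(- \frac{33}{4}\right) = - \frac{33 T}{4}$)
$q = - \frac{90321}{4}$ ($q = \left(66 - 227\right) \left(\left(- \frac{33}{4}\right) \left(-17\right)\right) = \left(-161\right) \frac{561}{4} = - \frac{90321}{4} \approx -22580.0$)
$\frac{1}{q} = \frac{1}{- \frac{90321}{4}} = - \frac{4}{90321}$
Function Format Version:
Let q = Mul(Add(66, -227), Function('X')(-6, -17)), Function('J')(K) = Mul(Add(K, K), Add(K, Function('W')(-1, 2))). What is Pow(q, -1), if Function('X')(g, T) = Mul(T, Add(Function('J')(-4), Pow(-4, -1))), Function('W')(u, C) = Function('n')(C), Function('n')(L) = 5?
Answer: Rational(-4, 90321) ≈ -4.4286e-5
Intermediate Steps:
Function('W')(u, C) = 5
Function('J')(K) = Mul(2, K, Add(5, K)) (Function('J')(K) = Mul(Add(K, K), Add(K, 5)) = Mul(Mul(2, K), Add(5, K)) = Mul(2, K, Add(5, K)))
Function('X')(g, T) = Mul(Rational(-33, 4), T) (Function('X')(g, T) = Mul(T, Add(Mul(2, -4, Add(5, -4)), Pow(-4, -1))) = Mul(T, Add(Mul(2, -4, 1), Rational(-1, 4))) = Mul(T, Add(-8, Rational(-1, 4))) = Mul(T, Rational(-33, 4)) = Mul(Rational(-33, 4), T))
q = Rational(-90321, 4) (q = Mul(Add(66, -227), Mul(Rational(-33, 4), -17)) = Mul(-161, Rational(561, 4)) = Rational(-90321, 4) ≈ -22580.)
Pow(q, -1) = Pow(Rational(-90321, 4), -1) = Rational(-4, 90321)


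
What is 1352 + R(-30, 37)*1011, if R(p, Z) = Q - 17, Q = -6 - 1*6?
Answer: -27967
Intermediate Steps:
Q = -12 (Q = -6 - 6 = -12)
R(p, Z) = -29 (R(p, Z) = -12 - 17 = -29)
1352 + R(-30, 37)*1011 = 1352 - 29*1011 = 1352 - 29319 = -27967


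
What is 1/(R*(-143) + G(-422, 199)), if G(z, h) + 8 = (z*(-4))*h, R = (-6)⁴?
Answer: 1/150576 ≈ 6.6412e-6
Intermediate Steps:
R = 1296
G(z, h) = -8 - 4*h*z (G(z, h) = -8 + (z*(-4))*h = -8 + (-4*z)*h = -8 - 4*h*z)
1/(R*(-143) + G(-422, 199)) = 1/(1296*(-143) + (-8 - 4*199*(-422))) = 1/(-185328 + (-8 + 335912)) = 1/(-185328 + 335904) = 1/150576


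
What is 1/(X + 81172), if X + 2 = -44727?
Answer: 1/36443 ≈ 2.7440e-5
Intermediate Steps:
X = -44729 (X = -2 - 44727 = -44729)
1/(X + 81172) = 1/(-44729 + 81172) = 1/36443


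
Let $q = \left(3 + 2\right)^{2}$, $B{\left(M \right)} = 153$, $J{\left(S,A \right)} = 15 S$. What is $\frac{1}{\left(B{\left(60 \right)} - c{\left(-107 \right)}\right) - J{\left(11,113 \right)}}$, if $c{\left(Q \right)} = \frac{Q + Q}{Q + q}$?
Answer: $- \frac{41}{599} \approx -0.068447$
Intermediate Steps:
$q = 25$ ($q = 5^{2} = 25$)
$c{\left(Q \right)} = \frac{2 Q}{25 + Q}$ ($c{\left(Q \right)} = \frac{Q + Q}{Q + 25} = \frac{2 Q}{25 + Q}$)
$\frac{1}{\left(B{\left(60 \right)} - c{\left(-107 \right)}\right) - J{\left(11,113 \right)}} = \frac{1}{\left(153 - 2 \left(-107\right) \frac{1}{25 - 107}\right) - 15 \cdot 11} = \frac{1}{\left(153 - 2 \left(-107\right) \frac{1}{-82}\right) - 165} = \frac{1}{\left(153 - 2 \left(-107\right) \left(- \frac{1}{82}\right)\right) - 165} = \frac{1}{\left(153 - \frac{107}{41}\right) - 165} = \frac{1}{\frac{6166}{41} - 165} = \frac{1}{- \frac{599}{41}} = - \frac{41}{599}$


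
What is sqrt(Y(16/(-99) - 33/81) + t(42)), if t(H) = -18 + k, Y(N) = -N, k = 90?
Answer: sqrt(711249)/99 ≈ 8.5187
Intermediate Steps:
t(H) = 72 (t(H) = -18 + 90 = 72)
sqrt(Y(16/(-99) - 33/81) + t(42)) = sqrt(-(16/(-99) - 33/81) + 72) = sqrt(-(16*(-1/99) - 33*1/81) + 72) = sqrt(-(-16/99 - 11/27) + 72) = sqrt(-1*(-169/297) + 72) = sqrt(169/297 + 72) = sqrt(21553/297) = sqrt(711249)/99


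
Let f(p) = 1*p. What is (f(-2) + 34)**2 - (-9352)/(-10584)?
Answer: 193369/189 ≈ 1023.1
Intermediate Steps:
f(p) = p
(f(-2) + 34)**2 - (-9352)/(-10584) = (-2 + 34)**2 - (-9352)/(-10584) = 32**2 - (-9352)*(-1)/10584 = 1024 - 1*167/189 = 1024 - 167/189 = 193369/189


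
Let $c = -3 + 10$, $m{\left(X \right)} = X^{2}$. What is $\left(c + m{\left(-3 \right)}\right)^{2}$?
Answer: $256$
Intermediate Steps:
$c = 7$
$\left(c + m{\left(-3 \right)}\right)^{2} = \left(7 + \left(-3\right)^{2}\right)^{2} = \left(7 + 9\right)^{2} = 16^{2} = 256$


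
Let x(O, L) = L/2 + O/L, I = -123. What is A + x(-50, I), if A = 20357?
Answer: 4992793/246 ≈ 20296.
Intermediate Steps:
x(O, L) = L/2 + O/L (x(O, L) = L*(½) + O/L = L/2 + O/L)
A + x(-50, I) = 20357 + ((½)*(-123) - 50/(-123)) = 20357 + (-123/2 - 50*(-1/123)) = 20357 + (-123/2 + 50/123) = 20357 - 15029/246 = 4992793/246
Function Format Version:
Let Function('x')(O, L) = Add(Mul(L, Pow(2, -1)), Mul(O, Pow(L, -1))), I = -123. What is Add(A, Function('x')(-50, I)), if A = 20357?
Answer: Rational(4992793, 246) ≈ 20296.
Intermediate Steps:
Function('x')(O, L) = Add(Mul(Rational(1, 2), L), Mul(O, Pow(L, -1))) (Function('x')(O, L) = Add(Mul(L, Rational(1, 2)), Mul(O, Pow(L, -1))) = Add(Mul(Rational(1, 2), L), Mul(O, Pow(L, -1))))
Add(A, Function('x')(-50, I)) = Add(20357, Add(Mul(Rational(1, 2), -123), Mul(-50, Pow(-123, -1)))) = Add(20357, Add(Rational(-123, 2), Mul(-50, Rational(-1, 123)))) = Add(20357, Add(Rational(-123, 2), Rational(50, 123))) = Add(20357, Rational(-15029, 246)) = Rational(4992793, 246)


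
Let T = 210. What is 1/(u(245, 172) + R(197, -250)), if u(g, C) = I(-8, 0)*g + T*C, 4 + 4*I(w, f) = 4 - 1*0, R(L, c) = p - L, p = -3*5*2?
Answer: 1/35893 ≈ 2.7861e-5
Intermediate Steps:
p = -30 (p = -15*2 = -30)
R(L, c) = -30 - L
I(w, f) = 0 (I(w, f) = -1 + (4 - 1*0)/4 = -1 + (4 + 0)/4 = -1 + (¼)*4 = -1 + 1 = 0)
u(g, C) = 210*C (u(g, C) = 0*g + 210*C = 0 + 210*C = 210*C)
1/(u(245, 172) + R(197, -250)) = 1/(210*172 + (-30 - 1*197)) = 1/(36120 + (-30 - 197)) = 1/(36120 - 227) = 1/35893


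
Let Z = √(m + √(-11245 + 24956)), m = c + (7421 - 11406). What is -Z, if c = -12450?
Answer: -I*√(16435 - √13711) ≈ -127.74*I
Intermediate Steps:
m = -16435 (m = -12450 + (7421 - 11406) = -12450 - 3985 = -16435)
Z = √(-16435 + √13711) (Z = √(-16435 + √(-11245 + 24956)) = √(-16435 + √13711) ≈ 127.74*I)
-Z = -√(-16435 + √13711)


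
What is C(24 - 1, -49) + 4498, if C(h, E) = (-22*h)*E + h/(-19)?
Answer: 556525/19 ≈ 29291.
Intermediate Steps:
C(h, E) = -h/19 - 22*E*h (C(h, E) = -22*E*h + h*(-1/19) = -22*E*h - h/19 = -h/19 - 22*E*h)
C(24 - 1, -49) + 4498 = -(24 - 1)*(1 + 418*(-49))/19 + 4498 = -1/19*23*(1 - 20482) + 4498 = -1/19*23*(-20481) + 4498 = 471063/19 + 4498 = 556525/19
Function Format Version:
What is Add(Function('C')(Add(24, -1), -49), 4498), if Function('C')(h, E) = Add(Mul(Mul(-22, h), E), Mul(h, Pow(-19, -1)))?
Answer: Rational(556525, 19) ≈ 29291.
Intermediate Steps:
Function('C')(h, E) = Add(Mul(Rational(-1, 19), h), Mul(-22, E, h)) (Function('C')(h, E) = Add(Mul(-22, E, h), Mul(h, Rational(-1, 19))) = Add(Mul(-22, E, h), Mul(Rational(-1, 19), h)) = Add(Mul(Rational(-1, 19), h), Mul(-22, E, h)))
Add(Function('C')(Add(24, -1), -49), 4498) = Add(Mul(Rational(-1, 19), Add(24, -1), Add(1, Mul(418, -49))), 4498) = Add(Mul(Rational(-1, 19), 23, Add(1, -20482)), 4498) = Add(Mul(Rational(-1, 19), 23, -20481), 4498) = Add(Rational(471063, 19), 4498) = Rational(556525, 19)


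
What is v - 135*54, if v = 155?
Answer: -7135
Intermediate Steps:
v - 135*54 = 155 - 135*54 = 155 - 7290 = -7135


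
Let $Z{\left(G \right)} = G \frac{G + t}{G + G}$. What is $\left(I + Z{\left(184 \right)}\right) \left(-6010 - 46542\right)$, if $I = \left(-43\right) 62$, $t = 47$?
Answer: $134033876$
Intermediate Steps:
$I = -2666$
$Z{\left(G \right)} = \frac{47}{2} + \frac{G}{2}$ ($Z{\left(G \right)} = G \frac{G + 47}{G + G} = G \frac{47 + G}{2 G} = \frac{47}{2} + \frac{G}{2}$)
$\left(I + Z{\left(184 \right)}\right) \left(-6010 - 46542\right) = \left(-2666 + \left(\frac{47}{2} + \frac{1}{2} \cdot 184\right)\right) \left(-6010 - 46542\right) = \left(-2666 + \left(\frac{47}{2} + 92\right)\right) \left(-52552\right) = \left(-2666 + \frac{231}{2}\right) \left(-52552\right) = \left(- \frac{5101}{2}\right) \left(-52552\right) = 134033876$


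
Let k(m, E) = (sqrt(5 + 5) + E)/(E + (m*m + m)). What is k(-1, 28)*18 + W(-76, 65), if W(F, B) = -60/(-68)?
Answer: 321/17 + 9*sqrt(10)/14 ≈ 20.915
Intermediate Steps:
W(F, B) = 15/17 (W(F, B) = -60*(-1/68) = 15/17)
k(m, E) = (E + sqrt(10))/(E + m + m**2) (k(m, E) = (sqrt(10) + E)/(E + (m**2 + m)) = (E + sqrt(10))/(E + (m + m**2)) = (E + sqrt(10))/(E + m + m**2))
k(-1, 28)*18 + W(-76, 65) = ((28 + sqrt(10))/(28 - 1 + (-1)**2))*18 + 15/17 = ((28 + sqrt(10))/(28 - 1 + 1))*18 + 15/17 = ((28 + sqrt(10))/28)*18 + 15/17 = (1 + sqrt(10)/28)*18 + 15/17 = (18 + 9*sqrt(10)/14) + 15/17 = 321/17 + 9*sqrt(10)/14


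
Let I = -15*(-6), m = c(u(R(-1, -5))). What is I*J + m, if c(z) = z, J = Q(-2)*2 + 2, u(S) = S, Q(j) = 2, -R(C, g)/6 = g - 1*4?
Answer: 594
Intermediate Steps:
R(C, g) = 24 - 6*g (R(C, g) = -6*(g - 1*4) = -6*(g - 4) = -6*(-4 + g) = 24 - 6*g)
J = 6 (J = 2*2 + 2 = 4 + 2 = 6)
m = 54 (m = 24 - 6*(-5) = 24 + 30 = 54)
I = 90
I*J + m = 90*6 + 54 = 540 + 54 = 594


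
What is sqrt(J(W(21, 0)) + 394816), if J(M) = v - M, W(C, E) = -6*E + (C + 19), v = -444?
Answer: 2*sqrt(98583) ≈ 627.96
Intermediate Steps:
W(C, E) = 19 + C - 6*E (W(C, E) = -6*E + (19 + C) = 19 + C - 6*E)
J(M) = -444 - M
sqrt(J(W(21, 0)) + 394816) = sqrt((-444 - (19 + 21 - 6*0)) + 394816) = sqrt((-444 - (19 + 21 + 0)) + 394816) = sqrt((-444 - 1*40) + 394816) = sqrt((-444 - 40) + 394816) = sqrt(-484 + 394816) = sqrt(394332) = 2*sqrt(98583)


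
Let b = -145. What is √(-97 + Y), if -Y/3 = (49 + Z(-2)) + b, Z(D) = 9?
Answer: 2*√41 ≈ 12.806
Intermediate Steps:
Y = 261 (Y = -3*((49 + 9) - 145) = -3*(58 - 145) = -3*(-87) = 261)
√(-97 + Y) = √(-97 + 261) = √164 = 2*√41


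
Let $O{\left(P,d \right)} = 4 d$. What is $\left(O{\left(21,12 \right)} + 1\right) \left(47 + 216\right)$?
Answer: $12887$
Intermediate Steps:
$\left(O{\left(21,12 \right)} + 1\right) \left(47 + 216\right) = \left(4 \cdot 12 + 1\right) \left(47 + 216\right) = \left(48 + 1\right) 263 = 49 \cdot 263 = 12887$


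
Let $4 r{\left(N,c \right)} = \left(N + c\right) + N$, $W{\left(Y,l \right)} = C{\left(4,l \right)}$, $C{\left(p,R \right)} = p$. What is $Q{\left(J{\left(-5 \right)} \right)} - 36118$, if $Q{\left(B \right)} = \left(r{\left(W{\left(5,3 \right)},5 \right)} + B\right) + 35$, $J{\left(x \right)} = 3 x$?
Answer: $- \frac{144379}{4} \approx -36095.0$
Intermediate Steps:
$W{\left(Y,l \right)} = 4$
$r{\left(N,c \right)} = \frac{N}{2} + \frac{c}{4}$ ($r{\left(N,c \right)} = \frac{\left(N + c\right) + N}{4} = \frac{c + 2 N}{4} = \frac{N}{2} + \frac{c}{4}$)
$Q{\left(B \right)} = \frac{153}{4} + B$ ($Q{\left(B \right)} = \left(\left(\frac{1}{2} \cdot 4 + \frac{1}{4} \cdot 5\right) + B\right) + 35 = \left(\left(2 + \frac{5}{4}\right) + B\right) + 35 = \left(\frac{13}{4} + B\right) + 35 = \frac{153}{4} + B$)
$Q{\left(J{\left(-5 \right)} \right)} - 36118 = \left(\frac{153}{4} + 3 \left(-5\right)\right) - 36118 = \left(\frac{153}{4} - 15\right) - 36118 = \frac{93}{4} - 36118 = - \frac{144379}{4}$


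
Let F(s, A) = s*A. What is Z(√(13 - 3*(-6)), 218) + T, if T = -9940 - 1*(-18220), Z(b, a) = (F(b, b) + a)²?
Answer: 70281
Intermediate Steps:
F(s, A) = A*s
Z(b, a) = (a + b²)² (Z(b, a) = (b*b + a)² = (b² + a)² = (a + b²)²)
T = 8280 (T = -9940 + 18220 = 8280)
Z(√(13 - 3*(-6)), 218) + T = (218 + (√(13 - 3*(-6)))²)² + 8280 = (218 + (√(13 + 18))²)² + 8280 = (218 + (√31)²)² + 8280 = (218 + 31)² + 8280 = 249² + 8280 = 62001 + 8280 = 70281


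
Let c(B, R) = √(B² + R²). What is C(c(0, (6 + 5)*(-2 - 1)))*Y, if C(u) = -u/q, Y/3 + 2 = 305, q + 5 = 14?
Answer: -3333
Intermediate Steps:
q = 9 (q = -5 + 14 = 9)
Y = 909 (Y = -6 + 3*305 = -6 + 915 = 909)
C(u) = -u/9
C(c(0, (6 + 5)*(-2 - 1)))*Y = -√(0² + ((6 + 5)*(-2 - 1))²)/9*909 = -√(0 + (11*(-3))²)/9*909 = -√(0 + (-33)²)/9*909 = -√(0 + 1089)/9*909 = -√1089/9*909 = -⅑*33*909 = -11/3*909 = -3333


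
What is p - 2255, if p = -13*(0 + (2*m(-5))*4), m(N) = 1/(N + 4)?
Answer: -2151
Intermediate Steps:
m(N) = 1/(4 + N)
p = 104 (p = -13*(0 + (2/(4 - 5))*4) = -13*(0 + (2/(-1))*4) = -13*(0 + (2*(-1))*4) = -13*(0 - 2*4) = -13*(0 - 8) = -13*(-8) = 104)
p - 2255 = 104 - 2255 = -2151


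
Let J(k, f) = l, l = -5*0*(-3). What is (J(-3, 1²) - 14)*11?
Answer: -154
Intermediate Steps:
l = 0 (l = 0*(-3) = 0)
J(k, f) = 0
(J(-3, 1²) - 14)*11 = (0 - 14)*11 = -14*11 = -154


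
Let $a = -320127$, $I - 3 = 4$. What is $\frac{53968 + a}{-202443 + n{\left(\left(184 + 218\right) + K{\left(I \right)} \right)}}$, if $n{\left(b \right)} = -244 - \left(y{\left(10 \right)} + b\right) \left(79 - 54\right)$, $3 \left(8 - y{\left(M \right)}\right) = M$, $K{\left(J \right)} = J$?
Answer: $\frac{798477}{639086} \approx 1.2494$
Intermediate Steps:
$I = 7$ ($I = 3 + 4 = 7$)
$y{\left(M \right)} = 8 - \frac{M}{3}$
$n{\left(b \right)} = - \frac{1082}{3} - 25 b$ ($n{\left(b \right)} = -244 - \left(\left(8 - \frac{10}{3}\right) + b\right) \left(79 - 54\right) = -244 - \left(\left(8 - \frac{10}{3}\right) + b\right) 25 = -244 - \left(\frac{14}{3} + b\right) 25 = -244 - \left(\frac{350}{3} + 25 b\right) = - \frac{1082}{3} - 25 b$)
$\frac{53968 + a}{-202443 + n{\left(\left(184 + 218\right) + K{\left(I \right)} \right)}} = \frac{53968 - 320127}{-202443 - \left(\frac{1082}{3} + 25 \left(\left(184 + 218\right) + 7\right)\right)} = - \frac{266159}{-202443 - \left(\frac{1082}{3} + 25 \left(402 + 7\right)\right)} = - \frac{266159}{-202443 - \frac{31757}{3}} = - \frac{266159}{- \frac{639086}{3}} = \left(-266159\right) \left(- \frac{3}{639086}\right) = \frac{798477}{639086}$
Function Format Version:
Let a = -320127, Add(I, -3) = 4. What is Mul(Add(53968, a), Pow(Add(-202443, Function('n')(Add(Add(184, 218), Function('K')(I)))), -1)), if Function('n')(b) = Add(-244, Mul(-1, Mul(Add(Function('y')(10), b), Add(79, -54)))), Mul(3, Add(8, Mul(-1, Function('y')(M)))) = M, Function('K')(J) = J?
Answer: Rational(798477, 639086) ≈ 1.2494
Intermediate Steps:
I = 7 (I = Add(3, 4) = 7)
Function('y')(M) = Add(8, Mul(Rational(-1, 3), M))
Function('n')(b) = Add(Rational(-1082, 3), Mul(-25, b)) (Function('n')(b) = Add(-244, Mul(-1, Mul(Add(Add(8, Mul(Rational(-1, 3), 10)), b), Add(79, -54)))) = Add(-244, Mul(-1, Mul(Add(Add(8, Rational(-10, 3)), b), 25))) = Add(-244, Mul(-1, Mul(Add(Rational(14, 3), b), 25))) = Add(-244, Mul(-1, Add(Rational(350, 3), Mul(25, b)))) = Add(-244, Add(Rational(-350, 3), Mul(-25, b))) = Add(Rational(-1082, 3), Mul(-25, b)))
Mul(Add(53968, a), Pow(Add(-202443, Function('n')(Add(Add(184, 218), Function('K')(I)))), -1)) = Mul(Add(53968, -320127), Pow(Add(-202443, Add(Rational(-1082, 3), Mul(-25, Add(Add(184, 218), 7)))), -1)) = Mul(-266159, Pow(Add(-202443, Add(Rational(-1082, 3), Mul(-25, Add(402, 7)))), -1)) = Mul(-266159, Pow(Add(-202443, Add(Rational(-1082, 3), Mul(-25, 409))), -1)) = Mul(-266159, Pow(Add(-202443, Add(Rational(-1082, 3), -10225)), -1)) = Mul(-266159, Pow(Add(-202443, Rational(-31757, 3)), -1)) = Mul(-266159, Pow(Rational(-639086, 3), -1)) = Mul(-266159, Rational(-3, 639086)) = Rational(798477, 639086)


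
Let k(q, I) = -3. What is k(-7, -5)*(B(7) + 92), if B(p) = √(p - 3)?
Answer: -282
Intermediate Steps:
B(p) = √(-3 + p)
k(-7, -5)*(B(7) + 92) = -3*(√(-3 + 7) + 92) = -3*(√4 + 92) = -3*(2 + 92) = -3*94 = -282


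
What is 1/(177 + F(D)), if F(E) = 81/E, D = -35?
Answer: 35/6114 ≈ 0.0057246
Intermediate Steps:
1/(177 + F(D)) = 1/(177 + 81/(-35)) = 1/(177 + 81*(-1/35)) = 1/(177 - 81/35) = 1/(6114/35) = 35/6114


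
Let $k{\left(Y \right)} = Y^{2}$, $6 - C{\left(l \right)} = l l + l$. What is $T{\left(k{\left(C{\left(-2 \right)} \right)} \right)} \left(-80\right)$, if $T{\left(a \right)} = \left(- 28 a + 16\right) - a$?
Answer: $35840$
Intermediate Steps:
$C{\left(l \right)} = 6 - l - l^{2}$ ($C{\left(l \right)} = 6 - \left(l l + l\right) = 6 - \left(l^{2} + l\right) = 6 - \left(l + l^{2}\right) = 6 - l - l^{2}$)
$T{\left(a \right)} = 16 - 29 a$ ($T{\left(a \right)} = \left(16 - 28 a\right) - a = 16 - 29 a$)
$T{\left(k{\left(C{\left(-2 \right)} \right)} \right)} \left(-80\right) = \left(16 - 29 \left(6 - -2 - \left(-2\right)^{2}\right)^{2}\right) \left(-80\right) = \left(16 - 29 \left(6 + 2 - 4\right)^{2}\right) \left(-80\right) = \left(16 - 29 \cdot 4^{2}\right) \left(-80\right) = \left(16 - 464\right) \left(-80\right) = \left(-448\right) \left(-80\right) = 35840$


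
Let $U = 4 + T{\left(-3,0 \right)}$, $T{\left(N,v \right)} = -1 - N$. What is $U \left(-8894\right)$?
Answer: $-53364$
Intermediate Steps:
$U = 6$ ($U = 4 - -2 = 4 + \left(-1 + 3\right) = 4 + 2 = 6$)
$U \left(-8894\right) = 6 \left(-8894\right) = -53364$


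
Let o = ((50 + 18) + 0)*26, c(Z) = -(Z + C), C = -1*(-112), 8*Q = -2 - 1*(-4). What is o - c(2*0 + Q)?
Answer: 7521/4 ≈ 1880.3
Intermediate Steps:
Q = ¼ (Q = (-2 - 1*(-4))/8 = (-2 + 4)/8 = (⅛)*2 = ¼ ≈ 0.25000)
C = 112
c(Z) = -112 - Z (c(Z) = -(Z + 112) = -(112 + Z) = -112 - Z)
o = 1768 (o = (68 + 0)*26 = 68*26 = 1768)
o - c(2*0 + Q) = 1768 - (-112 - (2*0 + ¼)) = 1768 - (-112 - (0 + ¼)) = 1768 - (-112 - 1*¼) = 1768 - (-112 - ¼) = 1768 - 1*(-449/4) = 1768 + 449/4 = 7521/4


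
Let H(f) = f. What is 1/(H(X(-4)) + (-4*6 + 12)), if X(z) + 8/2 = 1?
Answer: -1/15 ≈ -0.066667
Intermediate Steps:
X(z) = -3 (X(z) = -4 + 1 = -3)
1/(H(X(-4)) + (-4*6 + 12)) = 1/(-3 + (-4*6 + 12)) = 1/(-3 + (-24 + 12)) = 1/(-3 - 12) = 1/(-15) = -1/15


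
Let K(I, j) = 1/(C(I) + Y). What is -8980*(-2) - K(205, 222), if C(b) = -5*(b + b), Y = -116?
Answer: 38901361/2166 ≈ 17960.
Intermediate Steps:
C(b) = -10*b
K(I, j) = 1/(-116 - 10*I) (K(I, j) = 1/(-10*I - 116) = 1/(-116 - 10*I))
-8980*(-2) - K(205, 222) = -8980*(-2) - (-1)/(116 + 10*205) = 17960 - (-1)/(116 + 2050) = 17960 - (-1)/2166 = 17960 - 1*(-1/2166) = 17960 + 1/2166 = 38901361/2166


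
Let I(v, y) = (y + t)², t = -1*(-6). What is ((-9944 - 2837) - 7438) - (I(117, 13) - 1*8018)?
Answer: -12562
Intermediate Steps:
t = 6
I(v, y) = (6 + y)² (I(v, y) = (y + 6)² = (6 + y)²)
((-9944 - 2837) - 7438) - (I(117, 13) - 1*8018) = ((-9944 - 2837) - 7438) - ((6 + 13)² - 1*8018) = (-12781 - 7438) - (19² - 8018) = -20219 - (361 - 8018) = -20219 - 1*(-7657) = -20219 + 7657 = -12562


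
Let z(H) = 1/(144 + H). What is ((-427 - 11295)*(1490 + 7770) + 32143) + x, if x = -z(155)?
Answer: -32445559524/299 ≈ -1.0851e+8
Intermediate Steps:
x = -1/299 (x = -1/(144 + 155) = -1/299 ≈ -0.0033445)
((-427 - 11295)*(1490 + 7770) + 32143) + x = ((-427 - 11295)*(1490 + 7770) + 32143) - 1/299 = (-11722*9260 + 32143) - 1/299 = (-108545720 + 32143) - 1/299 = -108513577 - 1/299 = -32445559524/299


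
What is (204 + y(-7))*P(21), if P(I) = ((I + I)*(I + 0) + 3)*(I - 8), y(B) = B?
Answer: 2266485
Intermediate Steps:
P(I) = (-8 + I)*(3 + 2*I**2) (P(I) = ((2*I)*I + 3)*(-8 + I) = (2*I**2 + 3)*(-8 + I) = (3 + 2*I**2)*(-8 + I) = (-8 + I)*(3 + 2*I**2))
(204 + y(-7))*P(21) = (204 - 7)*(-24 - 16*21**2 + 2*21**3 + 3*21) = 197*(-24 - 16*441 + 2*9261 + 63) = 197*(-24 - 7056 + 18522 + 63) = 197*11505 = 2266485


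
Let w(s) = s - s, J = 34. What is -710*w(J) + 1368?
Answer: 1368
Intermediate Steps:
w(s) = 0
-710*w(J) + 1368 = -710*0 + 1368 = 0 + 1368 = 1368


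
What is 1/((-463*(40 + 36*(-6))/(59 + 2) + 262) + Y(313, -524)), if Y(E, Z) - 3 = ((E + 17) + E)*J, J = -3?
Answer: -61/20016 ≈ -0.0030476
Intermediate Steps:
Y(E, Z) = -48 - 6*E (Y(E, Z) = 3 + ((E + 17) + E)*(-3) = 3 + ((17 + E) + E)*(-3) = 3 + (17 + 2*E)*(-3) = 3 + (-51 - 6*E) = -48 - 6*E)
1/((-463*(40 + 36*(-6))/(59 + 2) + 262) + Y(313, -524)) = 1/((-463*(40 + 36*(-6))/(59 + 2) + 262) + (-48 - 6*313)) = 1/((-463*(40 - 216)/61 + 262) + (-48 - 1878)) = 1/((-(-81488)/61 + 262) - 1926) = 1/((-463*(-176/61) + 262) - 1926) = 1/((81488/61 + 262) - 1926) = 1/(97470/61 - 1926) = 1/(-20016/61) = -61/20016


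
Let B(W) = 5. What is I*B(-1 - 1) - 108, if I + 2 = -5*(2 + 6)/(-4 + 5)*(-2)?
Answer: 282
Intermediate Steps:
I = 78 (I = -2 - 5*(2 + 6)/(-4 + 5)*(-2) = -2 - 40/1*(-2) = -2 - 40*(-2) = -2 + 80 = 78)
I*B(-1 - 1) - 108 = 78*5 - 108 = 390 - 108 = 282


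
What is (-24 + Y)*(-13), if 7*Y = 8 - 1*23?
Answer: 2379/7 ≈ 339.86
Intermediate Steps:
Y = -15/7 (Y = (8 - 1*23)/7 = (8 - 23)/7 = (⅐)*(-15) = -15/7 ≈ -2.1429)
(-24 + Y)*(-13) = (-24 - 15/7)*(-13) = -183/7*(-13) = 2379/7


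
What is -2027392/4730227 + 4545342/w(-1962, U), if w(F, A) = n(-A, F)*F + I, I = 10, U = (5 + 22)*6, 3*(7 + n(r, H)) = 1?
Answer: 10736980445677/30959335715 ≈ 346.81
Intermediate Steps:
n(r, H) = -20/3 (n(r, H) = -7 + (⅓)*1 = -7 + ⅓ = -20/3)
U = 162 (U = 27*6 = 162)
w(F, A) = 10 - 20*F/3 (w(F, A) = -20*F/3 + 10 = 10 - 20*F/3)
-2027392/4730227 + 4545342/w(-1962, U) = -2027392/4730227 + 4545342/(10 - 20/3*(-1962)) = -2027392*1/4730227 + 4545342/(10 + 13080) = -2027392/4730227 + 4545342/13090 = -2027392/4730227 + 4545342*(1/13090) = -2027392/4730227 + 2272671/6545 = 10736980445677/30959335715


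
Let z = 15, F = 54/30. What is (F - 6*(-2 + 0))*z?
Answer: 207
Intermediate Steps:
F = 9/5 (F = 54*(1/30) = 9/5 ≈ 1.8000)
(F - 6*(-2 + 0))*z = (9/5 - 6*(-2 + 0))*15 = (9/5 - 6*(-2))*15 = (9/5 + 12)*15 = (69/5)*15 = 207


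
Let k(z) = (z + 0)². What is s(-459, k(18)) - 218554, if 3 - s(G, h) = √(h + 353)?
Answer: -218551 - √677 ≈ -2.1858e+5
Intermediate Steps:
k(z) = z²
s(G, h) = 3 - √(353 + h) (s(G, h) = 3 - √(h + 353) = 3 - √(353 + h))
s(-459, k(18)) - 218554 = (3 - √(353 + 18²)) - 218554 = (3 - √(353 + 324)) - 218554 = (3 - √677) - 218554 = -218551 - √677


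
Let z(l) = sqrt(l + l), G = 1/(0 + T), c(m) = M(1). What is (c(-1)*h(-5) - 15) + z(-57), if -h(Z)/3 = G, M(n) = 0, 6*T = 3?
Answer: -15 + I*sqrt(114) ≈ -15.0 + 10.677*I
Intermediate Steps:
T = 1/2 (T = (1/6)*3 = 1/2 ≈ 0.50000)
c(m) = 0
G = 2 (G = 1/(0 + 1/2) = 1/(1/2) = 2)
h(Z) = -6 (h(Z) = -3*2 = -6)
z(l) = sqrt(2)*sqrt(l) (z(l) = sqrt(2*l) = sqrt(2)*sqrt(l))
(c(-1)*h(-5) - 15) + z(-57) = (0*(-6) - 15) + sqrt(2)*sqrt(-57) = (0 - 15) + sqrt(2)*(I*sqrt(57)) = -15 + I*sqrt(114)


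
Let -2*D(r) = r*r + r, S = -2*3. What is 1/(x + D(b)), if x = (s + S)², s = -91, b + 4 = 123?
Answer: 1/2269 ≈ 0.00044072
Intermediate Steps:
b = 119 (b = -4 + 123 = 119)
S = -6
D(r) = -r/2 - r²/2 (D(r) = -(r*r + r)/2 = -(r² + r)/2 = -(r + r²)/2 = -r/2 - r²/2)
x = 9409 (x = (-91 - 6)² = (-97)² = 9409)
1/(x + D(b)) = 1/(9409 - ½*119*(1 + 119)) = 1/(9409 - ½*119*120) = 1/(9409 - 7140) = 1/2269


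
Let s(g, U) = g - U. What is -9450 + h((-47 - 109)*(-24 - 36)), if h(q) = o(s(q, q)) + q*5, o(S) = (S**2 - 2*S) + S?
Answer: 37350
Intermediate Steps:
o(S) = S**2 - S
h(q) = 5*q (h(q) = (q - q)*(-1 + (q - q)) + q*5 = 0*(-1 + 0) + 5*q = 0*(-1) + 5*q = 0 + 5*q = 5*q)
-9450 + h((-47 - 109)*(-24 - 36)) = -9450 + 5*((-47 - 109)*(-24 - 36)) = -9450 + 5*(-156*(-60)) = -9450 + 5*9360 = -9450 + 46800 = 37350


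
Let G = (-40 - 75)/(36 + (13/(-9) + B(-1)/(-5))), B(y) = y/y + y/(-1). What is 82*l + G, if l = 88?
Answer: 11085817/1537 ≈ 7212.6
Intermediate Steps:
B(y) = 1 - y (B(y) = 1 + y*(-1) = 1 - y)
G = -5175/1537 (G = (-40 - 75)/(36 + (13/(-9) + (1 - 1*(-1))/(-5))) = -115/(36 + (13*(-⅑) + (1 + 1)*(-⅕))) = -115/(36 + (-13/9 + 2*(-⅕))) = -115/(36 + (-13/9 - ⅖)) = -115/(36 - 83/45) = -115/1537/45 = -115*45/1537 = -5175/1537 ≈ -3.3669)
82*l + G = 82*88 - 5175/1537 = 7216 - 5175/1537 = 11085817/1537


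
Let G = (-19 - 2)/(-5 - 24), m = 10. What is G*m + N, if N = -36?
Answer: -834/29 ≈ -28.759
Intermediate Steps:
G = 21/29 (G = -21/(-29) = -21*(-1/29) = 21/29 ≈ 0.72414)
G*m + N = (21/29)*10 - 36 = 210/29 - 36 = -834/29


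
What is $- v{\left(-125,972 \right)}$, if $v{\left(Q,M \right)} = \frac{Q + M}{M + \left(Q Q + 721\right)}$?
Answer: $- \frac{121}{2474} \approx -0.048909$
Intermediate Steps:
$v{\left(Q,M \right)} = \frac{M + Q}{721 + M + Q^{2}}$ ($v{\left(Q,M \right)} = \frac{M + Q}{M + \left(Q^{2} + 721\right)} = \frac{M + Q}{M + \left(721 + Q^{2}\right)} = \frac{M + Q}{721 + M + Q^{2}}$)
$- v{\left(-125,972 \right)} = - \frac{972 - 125}{721 + 972 + \left(-125\right)^{2}} = - \frac{847}{721 + 972 + 15625} = - \frac{847}{17318} = \left(-1\right) \frac{121}{2474} = - \frac{121}{2474}$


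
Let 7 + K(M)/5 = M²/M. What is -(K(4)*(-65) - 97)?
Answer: -878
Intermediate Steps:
K(M) = -35 + 5*M (K(M) = -35 + 5*(M²/M) = -35 + 5*M)
-(K(4)*(-65) - 97) = -((-35 + 5*4)*(-65) - 97) = -((-35 + 20)*(-65) - 97) = -(-15*(-65) - 97) = -(975 - 97) = -1*878 = -878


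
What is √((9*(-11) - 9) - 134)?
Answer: 11*I*√2 ≈ 15.556*I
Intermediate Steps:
√((9*(-11) - 9) - 134) = √((-99 - 9) - 134) = √(-108 - 134) = √(-242) = 11*I*√2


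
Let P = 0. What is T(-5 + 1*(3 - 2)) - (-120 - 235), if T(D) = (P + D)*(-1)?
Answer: 359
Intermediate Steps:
T(D) = -D (T(D) = (0 + D)*(-1) = D*(-1) = -D)
T(-5 + 1*(3 - 2)) - (-120 - 235) = -(-5 + 1*(3 - 2)) - (-120 - 235) = -(-5 + 1*1) - 1*(-355) = -(-5 + 1) + 355 = -1*(-4) + 355 = 4 + 355 = 359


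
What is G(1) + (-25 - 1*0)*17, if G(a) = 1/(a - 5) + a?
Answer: -1697/4 ≈ -424.25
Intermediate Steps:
G(a) = a + 1/(-5 + a) (G(a) = 1/(-5 + a) + a = a + 1/(-5 + a))
G(1) + (-25 - 1*0)*17 = (1 + 1² - 5*1)/(-5 + 1) + (-25 - 1*0)*17 = (1 + 1 - 5)/(-4) + (-25 + 0)*17 = -¼*(-3) - 25*17 = ¾ - 425 = -1697/4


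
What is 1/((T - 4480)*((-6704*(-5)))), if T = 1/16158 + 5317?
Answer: 8079/226666379720 ≈ 3.5643e-8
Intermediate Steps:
T = 85912087/16158 (T = 1/16158 + 5317 = 85912087/16158 ≈ 5317.0)
1/((T - 4480)*((-6704*(-5)))) = 1/((85912087/16158 - 4480)*((-6704*(-5)))) = 1/((13524247/16158)*33520) = (16158/13524247)*(1/33520) = 8079/226666379720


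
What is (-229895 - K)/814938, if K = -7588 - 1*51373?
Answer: -28489/135823 ≈ -0.20975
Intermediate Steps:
K = -58961 (K = -7588 - 51373 = -58961)
(-229895 - K)/814938 = (-229895 - 1*(-58961))/814938 = (-229895 + 58961)*(1/814938) = -170934*1/814938 = -28489/135823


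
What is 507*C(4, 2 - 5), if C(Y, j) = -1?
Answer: -507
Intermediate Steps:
507*C(4, 2 - 5) = 507*(-1) = -507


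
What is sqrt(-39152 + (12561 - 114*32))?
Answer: I*sqrt(30239) ≈ 173.89*I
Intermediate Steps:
sqrt(-39152 + (12561 - 114*32)) = sqrt(-39152 + (12561 - 3648)) = sqrt(-39152 + 8913) = sqrt(-30239) = I*sqrt(30239)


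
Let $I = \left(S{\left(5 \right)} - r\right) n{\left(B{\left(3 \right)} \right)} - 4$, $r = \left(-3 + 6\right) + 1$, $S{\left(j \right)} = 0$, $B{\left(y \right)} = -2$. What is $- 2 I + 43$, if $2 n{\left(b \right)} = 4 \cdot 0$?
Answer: $51$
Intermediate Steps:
$n{\left(b \right)} = 0$ ($n{\left(b \right)} = \frac{4 \cdot 0}{2} = \frac{1}{2} \cdot 0 = 0$)
$r = 4$ ($r = 3 + 1 = 4$)
$I = -4$ ($I = \left(0 - 4\right) 0 - 4 = \left(-4\right) 0 - 4 = 0 - 4 = -4$)
$- 2 I + 43 = \left(-2\right) \left(-4\right) + 43 = 8 + 43 = 51$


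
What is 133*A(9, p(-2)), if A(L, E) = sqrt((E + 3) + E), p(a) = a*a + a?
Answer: 133*sqrt(7) ≈ 351.88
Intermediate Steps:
p(a) = a + a**2 (p(a) = a**2 + a = a + a**2)
A(L, E) = sqrt(3 + 2*E) (A(L, E) = sqrt((3 + E) + E) = sqrt(3 + 2*E))
133*A(9, p(-2)) = 133*sqrt(3 + 2*(-2*(1 - 2))) = 133*sqrt(3 + 2*(-2*(-1))) = 133*sqrt(3 + 2*2) = 133*sqrt(3 + 4) = 133*sqrt(7)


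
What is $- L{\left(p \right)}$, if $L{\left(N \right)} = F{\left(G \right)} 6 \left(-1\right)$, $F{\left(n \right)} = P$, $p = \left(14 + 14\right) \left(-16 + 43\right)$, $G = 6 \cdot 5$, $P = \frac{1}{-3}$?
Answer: $-2$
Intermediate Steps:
$P = - \frac{1}{3} \approx -0.33333$
$G = 30$
$p = 756$ ($p = 28 \cdot 27 = 756$)
$F{\left(n \right)} = - \frac{1}{3}$
$L{\left(N \right)} = 2$ ($L{\left(N \right)} = \left(- \frac{1}{3}\right) 6 \left(-1\right) = \left(-2\right) \left(-1\right) = 2$)
$- L{\left(p \right)} = \left(-1\right) 2 = -2$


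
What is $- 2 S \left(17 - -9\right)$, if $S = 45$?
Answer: $-2340$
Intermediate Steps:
$- 2 S \left(17 - -9\right) = \left(-2\right) 45 \left(17 - -9\right) = - 90 \left(17 + 9\right) = \left(-90\right) 26 = -2340$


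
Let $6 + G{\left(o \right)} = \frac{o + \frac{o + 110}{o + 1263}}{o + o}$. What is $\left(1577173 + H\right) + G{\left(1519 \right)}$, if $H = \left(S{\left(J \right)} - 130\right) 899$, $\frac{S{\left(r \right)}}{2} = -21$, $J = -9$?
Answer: $\frac{12022899854411}{8451716} \approx 1.4225 \cdot 10^{6}$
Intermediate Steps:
$S{\left(r \right)} = -42$ ($S{\left(r \right)} = 2 \left(-21\right) = -42$)
$G{\left(o \right)} = -6 + \frac{o + \frac{110 + o}{1263 + o}}{2 o}$ ($G{\left(o \right)} = -6 + \frac{o + \frac{o + 110}{o + 1263}}{o + o} = -6 + \frac{o + \frac{110 + o}{1263 + o}}{2 o}$)
$H = -154628$ ($H = \left(-42 - 130\right) 899 = \left(-172\right) 899 = -154628$)
$\left(1577173 + H\right) + G{\left(1519 \right)} = \left(1577173 - 154628\right) + \frac{110 - 21101948 - 11 \cdot 1519^{2}}{2 \cdot 1519 \left(1263 + 1519\right)} = 1422545 + \frac{1}{2} \cdot \frac{1}{1519} \cdot \frac{1}{2782} \left(110 - 21101948 - 25380971\right) = 1422545 + \frac{1}{2} \cdot \frac{1}{1519} \cdot \frac{1}{2782} \left(-46482809\right) = 1422545 - \frac{46482809}{8451716} = \frac{12022899854411}{8451716}$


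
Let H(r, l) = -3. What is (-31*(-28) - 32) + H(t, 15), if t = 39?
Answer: 833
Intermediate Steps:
(-31*(-28) - 32) + H(t, 15) = (-31*(-28) - 32) - 3 = (868 - 32) - 3 = 836 - 3 = 833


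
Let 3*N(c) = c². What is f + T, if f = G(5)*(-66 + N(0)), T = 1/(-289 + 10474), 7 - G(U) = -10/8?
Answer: -11091463/20370 ≈ -544.50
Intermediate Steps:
G(U) = 33/4 (G(U) = 7 - (-10)/8 = 7 - 1*(-5/4) = 7 + 5/4 = 33/4)
T = 1/10185 ≈ 9.8184e-5
N(c) = c²/3
f = -1089/2 (f = 33*(-66 + (⅓)*0²)/4 = 33*(-66 + (⅓)*0)/4 = 33*(-66 + 0)/4 = (33/4)*(-66) = -1089/2 ≈ -544.50)
f + T = -1089/2 + 1/10185 = -11091463/20370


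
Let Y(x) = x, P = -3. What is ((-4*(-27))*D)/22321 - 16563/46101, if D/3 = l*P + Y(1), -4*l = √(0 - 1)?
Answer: -118255333/343006807 + 243*I/22321 ≈ -0.34476 + 0.010887*I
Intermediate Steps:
l = -I/4 (l = -√(0 - 1)/4 = -I/4 ≈ -0.25*I)
D = 3 + 9*I/4 (D = 3*(-I/4*(-3) + 1) = 3*(3*I/4 + 1) = 3*(1 + 3*I/4) = 3 + 9*I/4 ≈ 3.0 + 2.25*I)
((-4*(-27))*D)/22321 - 16563/46101 = ((-4*(-27))*(3 + 9*I/4))/22321 - 16563/46101 = (108*(3 + 9*I/4))*(1/22321) - 16563*1/46101 = (324 + 243*I)*(1/22321) - 5521/15367 = (324/22321 + 243*I/22321) - 5521/15367 = -118255333/343006807 + 243*I/22321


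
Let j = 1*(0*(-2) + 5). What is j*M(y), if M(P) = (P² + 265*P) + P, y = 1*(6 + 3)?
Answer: 12375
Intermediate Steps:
j = 5 (j = 1*(0 + 5) = 1*5 = 5)
y = 9 (y = 1*9 = 9)
M(P) = P² + 266*P
j*M(y) = 5*(9*(266 + 9)) = 5*(9*275) = 5*2475 = 12375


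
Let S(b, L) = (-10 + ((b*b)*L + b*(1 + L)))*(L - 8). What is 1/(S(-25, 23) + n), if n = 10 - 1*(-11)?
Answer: 1/206496 ≈ 4.8427e-6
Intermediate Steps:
S(b, L) = (-8 + L)*(-10 + L*b² + b*(1 + L)) (S(b, L) = (-10 + (b²*L + b*(1 + L)))*(-8 + L) = (-10 + (L*b² + b*(1 + L)))*(-8 + L) = (-10 + L*b² + b*(1 + L))*(-8 + L) = (-8 + L)*(-10 + L*b² + b*(1 + L)))
n = 21 (n = 10 + 11 = 21)
1/(S(-25, 23) + n) = 1/((80 - 10*23 - 8*(-25) - 25*23² + 23²*(-25)² - 8*23*(-25)² - 7*23*(-25)) + 21) = 1/((80 - 230 + 200 - 25*529 + 529*625 - 8*23*625 + 4025) + 21) = 1/((80 - 230 + 200 - 13225 + 330625 - 115000 + 4025) + 21) = 1/(206475 + 21) = 1/206496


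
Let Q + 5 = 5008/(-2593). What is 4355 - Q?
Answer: 11310488/2593 ≈ 4361.9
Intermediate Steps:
Q = -17973/2593 (Q = -5 + 5008/(-2593) = -5 + 5008*(-1/2593) = -5 - 5008/2593 = -17973/2593 ≈ -6.9314)
4355 - Q = 4355 - 1*(-17973/2593) = 4355 + 17973/2593 = 11310488/2593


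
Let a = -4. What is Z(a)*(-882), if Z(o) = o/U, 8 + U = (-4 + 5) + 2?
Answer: -3528/5 ≈ -705.60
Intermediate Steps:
U = -5 (U = -8 + ((-4 + 5) + 2) = -8 + (1 + 2) = -8 + 3 = -5)
Z(o) = -o/5 (Z(o) = o/(-5) = o*(-⅕) = -o/5)
Z(a)*(-882) = -⅕*(-4)*(-882) = (⅘)*(-882) = -3528/5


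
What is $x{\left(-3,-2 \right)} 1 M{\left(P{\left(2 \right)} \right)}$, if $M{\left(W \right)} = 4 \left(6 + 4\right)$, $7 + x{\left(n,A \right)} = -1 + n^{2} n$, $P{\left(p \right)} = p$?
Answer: $-1400$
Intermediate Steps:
$x{\left(n,A \right)} = -8 + n^{3}$ ($x{\left(n,A \right)} = -7 + \left(-1 + n^{2} n\right) = -7 + \left(-1 + n^{3}\right) = -8 + n^{3}$)
$M{\left(W \right)} = 40$ ($M{\left(W \right)} = 4 \cdot 10 = 40$)
$x{\left(-3,-2 \right)} 1 M{\left(P{\left(2 \right)} \right)} = \left(-8 + \left(-3\right)^{3}\right) 1 \cdot 40 = \left(-8 - 27\right) 1 \cdot 40 = \left(-35\right) 1 \cdot 40 = \left(-35\right) 40 = -1400$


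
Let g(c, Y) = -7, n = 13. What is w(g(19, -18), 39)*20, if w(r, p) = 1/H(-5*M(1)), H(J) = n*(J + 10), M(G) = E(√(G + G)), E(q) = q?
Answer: 4/13 + 2*√2/13 ≈ 0.52526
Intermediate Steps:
M(G) = √2*√G (M(G) = √(G + G) = √(2*G) = √2*√G)
H(J) = 130 + 13*J (H(J) = 13*(J + 10) = 13*(10 + J) = 130 + 13*J)
w(r, p) = 1/(130 - 65*√2) (w(r, p) = 1/(130 + 13*(-5*√2*√1)) = 1/(130 + 13*(-5*√2)) = 1/(130 - 65*√2))
w(g(19, -18), 39)*20 = (1/65 + √2/130)*20 = 4/13 + 2*√2/13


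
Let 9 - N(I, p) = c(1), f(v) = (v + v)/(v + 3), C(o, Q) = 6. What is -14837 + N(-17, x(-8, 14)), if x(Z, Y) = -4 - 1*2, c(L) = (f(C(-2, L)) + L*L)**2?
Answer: -133501/9 ≈ -14833.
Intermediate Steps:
f(v) = 2*v/(3 + v) (f(v) = (2*v)/(3 + v) = 2*v/(3 + v))
c(L) = (4/3 + L**2)**2 (c(L) = (2*6/(3 + 6) + L*L)**2 = (2*6/9 + L**2)**2 = (2*6*(1/9) + L**2)**2 = (4/3 + L**2)**2)
x(Z, Y) = -6 (x(Z, Y) = -4 - 2 = -6)
N(I, p) = 32/9 (N(I, p) = 9 - (4 + 3*1**2)**2/9 = 9 - (4 + 3*1)**2/9 = 9 - (4 + 3)**2/9 = 9 - 7**2/9 = 9 - 49/9 = 32/9)
-14837 + N(-17, x(-8, 14)) = -14837 + 32/9 = -133501/9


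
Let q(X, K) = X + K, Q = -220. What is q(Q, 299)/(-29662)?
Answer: -79/29662 ≈ -0.0026633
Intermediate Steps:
q(X, K) = K + X
q(Q, 299)/(-29662) = (299 - 220)/(-29662) = 79*(-1/29662) = -79/29662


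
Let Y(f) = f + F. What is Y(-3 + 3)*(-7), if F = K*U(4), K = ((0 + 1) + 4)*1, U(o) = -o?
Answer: 140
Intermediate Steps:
K = 5 (K = (1 + 4)*1 = 5*1 = 5)
F = -20 (F = 5*(-1*4) = 5*(-4) = -20)
Y(f) = -20 + f (Y(f) = f - 20 = -20 + f)
Y(-3 + 3)*(-7) = (-20 + (-3 + 3))*(-7) = (-20 + 0)*(-7) = -20*(-7) = 140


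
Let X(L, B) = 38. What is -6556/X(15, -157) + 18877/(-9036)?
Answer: -29978671/171684 ≈ -174.62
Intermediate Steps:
-6556/X(15, -157) + 18877/(-9036) = -6556/38 + 18877/(-9036) = -6556*1/38 + 18877*(-1/9036) = -3278/19 - 18877/9036 = -29978671/171684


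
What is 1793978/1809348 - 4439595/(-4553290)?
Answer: 405031860542/205962153873 ≈ 1.9665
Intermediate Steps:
1793978/1809348 - 4439595/(-4553290) = 1793978*(1/1809348) - 4439595*(-1/4553290) = 896989/904674 + 887919/910658 = 405031860542/205962153873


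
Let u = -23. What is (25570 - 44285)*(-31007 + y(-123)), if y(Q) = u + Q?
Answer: 583028395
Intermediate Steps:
y(Q) = -23 + Q
(25570 - 44285)*(-31007 + y(-123)) = (25570 - 44285)*(-31007 + (-23 - 123)) = -18715*(-31007 - 146) = -18715*(-31153) = 583028395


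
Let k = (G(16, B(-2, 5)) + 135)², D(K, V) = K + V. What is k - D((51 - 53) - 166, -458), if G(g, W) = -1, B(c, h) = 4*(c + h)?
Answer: 18582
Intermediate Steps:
B(c, h) = 4*c + 4*h
k = 17956 (k = (-1 + 135)² = 134² = 17956)
k - D((51 - 53) - 166, -458) = 17956 - (((51 - 53) - 166) - 458) = 17956 - ((-2 - 166) - 458) = 17956 - (-168 - 458) = 17956 - 1*(-626) = 17956 + 626 = 18582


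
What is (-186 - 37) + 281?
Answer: 58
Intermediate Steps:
(-186 - 37) + 281 = -223 + 281 = 58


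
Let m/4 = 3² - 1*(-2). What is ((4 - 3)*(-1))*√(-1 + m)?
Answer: -√43 ≈ -6.5574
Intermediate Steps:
m = 44 (m = 4*(3² - 1*(-2)) = 4*(9 + 2) = 4*11 = 44)
((4 - 3)*(-1))*√(-1 + m) = ((4 - 3)*(-1))*√(-1 + 44) = (1*(-1))*√43 = -√43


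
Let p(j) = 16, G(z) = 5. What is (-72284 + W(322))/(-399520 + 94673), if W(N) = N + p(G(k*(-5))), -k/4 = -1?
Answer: 71946/304847 ≈ 0.23601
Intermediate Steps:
k = 4 (k = -4*(-1) = 4)
W(N) = 16 + N (W(N) = N + 16 = 16 + N)
(-72284 + W(322))/(-399520 + 94673) = (-72284 + (16 + 322))/(-399520 + 94673) = (-72284 + 338)/(-304847) = -71946*(-1/304847) = 71946/304847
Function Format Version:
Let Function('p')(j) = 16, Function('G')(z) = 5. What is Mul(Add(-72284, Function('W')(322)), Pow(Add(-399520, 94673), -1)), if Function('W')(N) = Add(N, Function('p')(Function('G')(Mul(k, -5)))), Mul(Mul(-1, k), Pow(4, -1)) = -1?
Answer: Rational(71946, 304847) ≈ 0.23601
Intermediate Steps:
k = 4 (k = Mul(-4, -1) = 4)
Function('W')(N) = Add(16, N) (Function('W')(N) = Add(N, 16) = Add(16, N))
Mul(Add(-72284, Function('W')(322)), Pow(Add(-399520, 94673), -1)) = Mul(Add(-72284, Add(16, 322)), Pow(Add(-399520, 94673), -1)) = Mul(Add(-72284, 338), Pow(-304847, -1)) = Mul(-71946, Rational(-1, 304847)) = Rational(71946, 304847)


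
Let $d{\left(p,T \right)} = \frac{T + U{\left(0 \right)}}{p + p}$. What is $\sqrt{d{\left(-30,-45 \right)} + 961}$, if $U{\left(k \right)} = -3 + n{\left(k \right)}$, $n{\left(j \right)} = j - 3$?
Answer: $\frac{\sqrt{96185}}{10} \approx 31.014$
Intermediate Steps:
$n{\left(j \right)} = -3 + j$
$U{\left(k \right)} = -6 + k$ ($U{\left(k \right)} = -3 + \left(-3 + k\right) = -6 + k$)
$d{\left(p,T \right)} = \frac{-6 + T}{2 p}$ ($d{\left(p,T \right)} = \frac{T + \left(-6 + 0\right)}{p + p} = \frac{T - 6}{2 p} = \left(-6 + T\right) \frac{1}{2 p} = \frac{-6 + T}{2 p}$)
$\sqrt{d{\left(-30,-45 \right)} + 961} = \sqrt{\frac{-6 - 45}{2 \left(-30\right)} + 961} = \sqrt{\frac{1}{2} \left(- \frac{1}{30}\right) \left(-51\right) + 961} = \sqrt{\frac{17}{20} + 961} = \sqrt{\frac{19237}{20}} = \frac{\sqrt{96185}}{10}$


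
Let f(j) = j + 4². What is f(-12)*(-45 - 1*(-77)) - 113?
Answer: 15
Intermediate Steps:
f(j) = 16 + j (f(j) = j + 16 = 16 + j)
f(-12)*(-45 - 1*(-77)) - 113 = (16 - 12)*(-45 - 1*(-77)) - 113 = 4*(-45 + 77) - 113 = 4*32 - 113 = 128 - 113 = 15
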